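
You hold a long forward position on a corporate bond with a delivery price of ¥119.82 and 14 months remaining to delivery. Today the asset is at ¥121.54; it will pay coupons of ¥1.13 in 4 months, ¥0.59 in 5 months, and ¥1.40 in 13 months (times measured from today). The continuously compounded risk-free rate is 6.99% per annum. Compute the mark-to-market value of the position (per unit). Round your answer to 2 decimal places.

¥8.13

PV(remaining coupons) I = 1.13·e^(−0.0699·4/12) + 0.59·e^(−0.0699·5/12) + 1.40·e^(−0.0699·13/12) = 2.9749
Current forward F = (S − I)·e^(rT) = (121.54 − 2.9749)·e^(0.0699·14/12) = 118.5651 × 1.084967 = 128.6392
Value (long) = (F − K)·e^(−rT) = (128.6392 − 119.82) × 0.921687 = 8.1285
Value = ¥8.13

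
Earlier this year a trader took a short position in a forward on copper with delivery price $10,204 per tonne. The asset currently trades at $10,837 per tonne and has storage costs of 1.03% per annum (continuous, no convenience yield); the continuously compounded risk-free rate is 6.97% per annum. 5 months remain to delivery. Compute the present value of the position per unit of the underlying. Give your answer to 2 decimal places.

Current fair forward for the remaining 5 months: F = S·e^((r + u)·T), (r + u) = 0.0697 + 0.0103 = 0.0800
F = 10837 · e^(0.0800 × 5/12) = 10837 × 1.03389511 = 11204.3213
Value of long forward = (F − K)·e^(−rT) = (11204.3213 − 10204) · e^(−0.0697·5/12)
= 1000.3213 × 0.97137599 = 971.69
Short position value = −(long value) = -$971.69

-$971.69 per tonne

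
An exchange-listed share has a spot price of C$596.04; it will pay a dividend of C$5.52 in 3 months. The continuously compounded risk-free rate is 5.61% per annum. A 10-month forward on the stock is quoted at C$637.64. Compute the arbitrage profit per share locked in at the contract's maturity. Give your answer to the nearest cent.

PV(dividends) I = 5.52·e^(−0.0561·3/12) = 5.4431
Fair forward F* = (S − I)·e^(rT) = (596.04 − 5.4431)·e^0.046750 = 590.5969 × 1.047860 = 618.8629
Market C$637.64 > fair 618.8629: forward overpriced → cash-and-carry (borrow at r, buy the stock and collect the dividends, short the forward).
Profit at T = |F_mkt − F*| = |637.64 − 618.8629| = C$18.78 per share

C$18.78 per share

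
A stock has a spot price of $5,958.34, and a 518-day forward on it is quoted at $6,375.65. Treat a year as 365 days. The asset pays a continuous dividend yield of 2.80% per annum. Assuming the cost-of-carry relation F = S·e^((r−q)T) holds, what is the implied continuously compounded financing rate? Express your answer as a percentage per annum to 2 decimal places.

7.57%

From F = S·e^((r−q)T): (r − q) = ln(F/S)/T
ln(6375.65/5958.34) = ln(1.070038) = 0.067694
(r − q) = 0.067694 / (518/365) = 0.047699
r = ln(F/S)/T + q = 0.047699 + 0.0280 = 0.075699
r = 7.57%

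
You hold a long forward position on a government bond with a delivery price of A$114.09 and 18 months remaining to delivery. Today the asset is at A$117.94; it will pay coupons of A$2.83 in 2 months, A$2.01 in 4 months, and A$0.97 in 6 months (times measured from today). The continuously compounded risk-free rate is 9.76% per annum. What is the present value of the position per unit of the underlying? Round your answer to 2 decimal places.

A$13.73

PV(remaining coupons) I = 2.83·e^(−0.0976·2/12) + 2.01·e^(−0.0976·4/12) + 0.97·e^(−0.0976·6/12) = 5.6538
Current forward F = (S − I)·e^(rT) = (117.94 − 5.6538)·e^(0.0976·18/12) = 112.2862 × 1.157659 = 129.9891
Value (long) = (F − K)·e^(−rT) = (129.9891 − 114.09) × 0.863812 = 13.7338
Value = A$13.73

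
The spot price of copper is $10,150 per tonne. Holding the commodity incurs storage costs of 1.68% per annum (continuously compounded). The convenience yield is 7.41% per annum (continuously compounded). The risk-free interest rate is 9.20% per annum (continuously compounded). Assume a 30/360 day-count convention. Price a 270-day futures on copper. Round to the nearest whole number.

$10,418 per tonne

Net carry = r + u − y = 0.0920 + 0.0168 − 0.0741 = 0.0347
F = S·e^((r+u−y)T) = 10150 · e^(0.0347 × 270/360) = 10150 · e^0.026025
= 10150 × 1.026367 = $10,418 per tonne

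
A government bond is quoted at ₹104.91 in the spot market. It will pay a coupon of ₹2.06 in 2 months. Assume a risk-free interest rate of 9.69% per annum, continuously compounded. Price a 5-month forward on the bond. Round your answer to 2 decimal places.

PV(coupons) I = 2.06·e^(−0.0969·2/12)
I = 2.0270
F = (S − I)·e^(rT) = (104.91 − 2.0270) · e^(0.0969·5/12)
= 102.8830 · e^0.040375 = 102.8830 × 1.041201 = ₹107.12

₹107.12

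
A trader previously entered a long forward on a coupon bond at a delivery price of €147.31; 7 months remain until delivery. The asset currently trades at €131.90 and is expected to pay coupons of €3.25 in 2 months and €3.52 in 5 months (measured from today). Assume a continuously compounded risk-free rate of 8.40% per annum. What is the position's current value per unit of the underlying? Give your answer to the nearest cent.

PV(remaining coupons) I = 3.25·e^(−0.0840·2/12) + 3.52·e^(−0.0840·5/12) = 6.6037
Current forward F = (S − I)·e^(rT) = (131.90 − 6.6037)·e^(0.0840·7/12) = 125.2963 × 1.050220 = 131.5887
Value (long) = (F − K)·e^(−rT) = (131.5887 − 147.31) × 0.952181 = -14.9695
Value = -€14.97

-€14.97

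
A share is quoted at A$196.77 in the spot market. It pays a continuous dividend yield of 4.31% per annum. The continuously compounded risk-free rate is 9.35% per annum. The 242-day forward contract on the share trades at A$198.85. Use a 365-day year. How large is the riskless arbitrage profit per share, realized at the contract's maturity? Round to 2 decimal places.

A$4.61 per share

Fair forward: F* = S·e^(carry·T), with carry = (r − q) = 0.0935 − 0.0431 = 0.0504
F* = 196.77 · e^(0.0504 × 242/365) = 196.77 · e^0.033416 = 196.77 × 1.033981 = A$203.4564
Market A$198.85 < fair A$203.4564: forward underpriced → reverse cash-and-carry (short spot, go long the forward).
At maturity, profit = |F_mkt − F*| = |198.85 − 203.4564| = A$4.61 per share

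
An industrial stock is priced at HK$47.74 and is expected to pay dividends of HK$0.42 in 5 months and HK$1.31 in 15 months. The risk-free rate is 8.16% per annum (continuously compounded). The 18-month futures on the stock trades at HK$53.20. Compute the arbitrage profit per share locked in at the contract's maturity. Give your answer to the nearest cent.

HK$1.04 per share

PV(dividends) I = 0.42·e^(−0.0816·5/12) + 1.31·e^(−0.0816·15/12) = 1.5889
Fair futures F* = (S − I)·e^(rT) = (47.74 − 1.5889)·e^0.122400 = 46.1511 × 1.130206 = 52.1603
Market HK$53.20 > fair 52.1603: forward overpriced → cash-and-carry (borrow at r, buy the stock and collect the dividends, short the forward).
Profit at T = |F_mkt − F*| = |53.20 − 52.1603| = HK$1.04 per share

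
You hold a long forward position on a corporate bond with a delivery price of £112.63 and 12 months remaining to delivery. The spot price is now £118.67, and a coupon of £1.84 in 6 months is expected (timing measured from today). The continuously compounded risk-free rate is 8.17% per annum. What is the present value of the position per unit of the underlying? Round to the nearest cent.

PV(remaining coupons) I = 1.84·e^(−0.0817·6/12) = 1.7664
Current forward F = (S − I)·e^(rT) = (118.67 − 1.7664)·e^(0.0817·12/12) = 116.9036 × 1.085130 = 126.8556
Value (long) = (F − K)·e^(−rT) = (126.8556 − 112.63) × 0.921548 = 13.1096
Value = £13.11

£13.11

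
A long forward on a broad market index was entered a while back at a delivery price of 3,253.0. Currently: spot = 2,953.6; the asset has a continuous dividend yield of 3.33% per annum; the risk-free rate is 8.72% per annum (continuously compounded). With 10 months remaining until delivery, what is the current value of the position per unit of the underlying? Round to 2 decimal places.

-152.24

Current fair forward for the remaining 10 months: F = S·e^((r − q)·T), (r − q) = 0.0872 − 0.0333 = 0.0539
F = 2953.6 · e^(0.0539 × 10/12) = 2953.6 × 1.04594069 = 3089.2904
Value of long forward = (F − K)·e^(−rT) = (3089.2904 − 3253.0) · e^(−0.0872·10/12)
= -163.7096 × 0.92991075 = -152.24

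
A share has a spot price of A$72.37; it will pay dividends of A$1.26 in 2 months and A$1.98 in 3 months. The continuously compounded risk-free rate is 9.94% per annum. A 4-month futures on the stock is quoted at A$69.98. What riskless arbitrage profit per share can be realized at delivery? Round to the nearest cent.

A$1.55 per share

PV(dividends) I = 1.26·e^(−0.0994·2/12) + 1.98·e^(−0.0994·3/12) = 3.1707
Fair futures F* = (S − I)·e^(rT) = (72.37 − 3.1707)·e^0.033133 = 69.1993 × 1.033688 = 71.5305
Market A$69.98 < fair 71.5305: forward underpriced → reverse cash-and-carry (short the stock, invest proceeds at r, pay the dividends, go long the forward).
Profit at T = |F_mkt − F*| = |69.98 − 71.5305| = A$1.55 per share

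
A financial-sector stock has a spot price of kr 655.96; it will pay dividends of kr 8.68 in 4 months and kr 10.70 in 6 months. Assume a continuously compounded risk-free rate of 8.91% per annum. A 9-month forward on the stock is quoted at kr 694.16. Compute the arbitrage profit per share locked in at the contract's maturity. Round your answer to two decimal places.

PV(dividends) I = 8.68·e^(−0.0891·4/12) + 10.70·e^(−0.0891·6/12) = 18.6598
Fair forward F* = (S − I)·e^(rT) = (655.96 − 18.6598)·e^0.066825 = 637.3002 × 1.069108 = 681.3427
Market kr 694.16 > fair 681.3427: forward overpriced → cash-and-carry (borrow at r, buy the stock and collect the dividends, short the forward).
Profit at T = |F_mkt − F*| = |694.16 − 681.3427| = kr 12.82 per share

kr 12.82 per share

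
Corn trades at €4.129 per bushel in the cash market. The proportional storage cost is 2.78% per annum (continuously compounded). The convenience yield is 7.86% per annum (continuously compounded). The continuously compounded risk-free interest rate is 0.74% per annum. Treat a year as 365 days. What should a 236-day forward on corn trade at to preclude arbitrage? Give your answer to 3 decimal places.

€4.015 per bushel

Net carry = r + u − y = 0.0074 + 0.0278 − 0.0786 = -0.0434
F = S·e^((r+u−y)T) = 4.129 · e^(-0.0434 × 236/365) = 4.129 · e^-0.028061
= 4.129 × 0.972329 = €4.015 per bushel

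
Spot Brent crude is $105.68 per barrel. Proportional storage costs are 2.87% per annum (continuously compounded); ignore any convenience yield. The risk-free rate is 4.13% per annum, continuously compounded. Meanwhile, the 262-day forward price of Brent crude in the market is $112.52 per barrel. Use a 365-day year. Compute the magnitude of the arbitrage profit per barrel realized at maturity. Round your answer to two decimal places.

$1.39 per barrel

Fair forward: F* = S·e^(carry·T), with carry = (r + u) = 0.0413 + 0.0287 = 0.0700
F* = 105.68 · e^(0.0700 × 262/365) = 105.68 · e^0.050247 = 105.68 × 1.051531 = $111.1258
Market $112.52 > fair $111.1258: forward overpriced → cash-and-carry (buy spot, short the forward).
At maturity, profit = |F_mkt − F*| = |112.52 − 111.1258| = $1.39 per barrel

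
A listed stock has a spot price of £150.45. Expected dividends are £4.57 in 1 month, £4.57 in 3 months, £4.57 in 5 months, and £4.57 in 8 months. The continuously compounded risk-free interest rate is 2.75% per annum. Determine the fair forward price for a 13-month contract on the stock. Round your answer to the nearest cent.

£136.35

PV(dividends) I = 4.57·e^(−0.0275·1/12) + 4.57·e^(−0.0275·3/12) + 4.57·e^(−0.0275·5/12) + 4.57·e^(−0.0275·8/12)
I = 4.5595 + 4.5387 + 4.5179 + 4.4870 = 18.1031
F = (S − I)·e^(rT) = (150.45 − 18.1031) · e^(0.0275·13/12)
= 132.3469 · e^0.029792 = 132.3469 × 1.030240 = £136.35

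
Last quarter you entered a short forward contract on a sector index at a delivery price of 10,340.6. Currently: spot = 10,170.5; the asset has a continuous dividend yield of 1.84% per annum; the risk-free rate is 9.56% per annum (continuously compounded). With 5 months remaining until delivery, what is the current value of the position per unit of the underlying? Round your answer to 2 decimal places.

Current fair forward for the remaining 5 months: F = S·e^((r − q)·T), (r − q) = 0.0956 − 0.0184 = 0.0772
F = 10170.5 · e^(0.0772 × 5/12) = 10170.5 × 1.03268961 = 10502.9697
Value of long forward = (F − K)·e^(−rT) = (10502.9697 − 10340.6) · e^(−0.0956·5/12)
= 162.3697 × 0.96094958 = 156.03
Short position value = −(long value) = -156.03

-156.03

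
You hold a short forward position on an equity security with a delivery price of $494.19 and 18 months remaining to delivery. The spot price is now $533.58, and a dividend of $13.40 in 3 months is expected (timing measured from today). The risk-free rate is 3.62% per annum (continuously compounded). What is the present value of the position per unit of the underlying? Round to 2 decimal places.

-$52.23

PV(remaining dividends) I = 13.40·e^(−0.0362·3/12) = 13.2793
Current forward F = (S − I)·e^(rT) = (533.58 − 13.2793)·e^(0.0362·18/12) = 520.3007 × 1.055801 = 549.3340
Value (long) = (F − K)·e^(−rT) = (549.3340 − 494.19) × 0.947148 = 52.2295
Short position value = −(long value) = -$52.23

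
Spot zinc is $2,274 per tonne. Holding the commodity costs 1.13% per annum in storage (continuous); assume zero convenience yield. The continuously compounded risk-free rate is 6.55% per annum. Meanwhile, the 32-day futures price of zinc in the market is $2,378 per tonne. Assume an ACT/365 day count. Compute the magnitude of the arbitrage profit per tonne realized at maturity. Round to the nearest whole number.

Fair futures: F* = S·e^(carry·T), with carry = (r + u) = 0.0655 + 0.0113 = 0.0768
F* = 2274 · e^(0.0768 × 32/365) = 2274 · e^0.006733 = 2274 × 1.006756 = $2289.3631
Market $2378 > fair $2289.3631: forward overpriced → cash-and-carry (buy spot, short the forward).
At maturity, profit = |F_mkt − F*| = |2378 − 2289.3631| = $89 per tonne

$89 per tonne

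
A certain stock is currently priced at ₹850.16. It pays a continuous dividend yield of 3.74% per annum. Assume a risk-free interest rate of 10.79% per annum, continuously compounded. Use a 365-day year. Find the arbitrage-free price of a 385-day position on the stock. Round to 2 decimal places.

F = S·e^((r − q)T) = 850.16 · e^((0.1079 − 0.0374) × 385/365)
= 850.16 · e^0.074363 = 850.16 × 1.077198
F = ₹915.79

₹915.79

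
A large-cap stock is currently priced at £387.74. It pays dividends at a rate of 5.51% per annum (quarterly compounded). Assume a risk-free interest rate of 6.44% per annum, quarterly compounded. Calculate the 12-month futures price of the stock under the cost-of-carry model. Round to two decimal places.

£391.31

F = S · (1+r/4)^(4T) / (1+q/4)^(4T)
= 387.74 × 1.065972 / 1.056249 = 387.74 × 1.009205
F = £391.31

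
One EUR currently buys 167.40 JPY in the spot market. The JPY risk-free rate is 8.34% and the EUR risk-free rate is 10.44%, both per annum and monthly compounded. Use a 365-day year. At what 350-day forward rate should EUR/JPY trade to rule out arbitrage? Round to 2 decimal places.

164.09

By covered interest parity, F = S · (1+r_JPY/12)^(12T) / (1+r_EUR/12)^(12T)
= 167.40 × 1.082958 / 1.104814 = 167.40 × 0.980217
F = 164.09 JPY per EUR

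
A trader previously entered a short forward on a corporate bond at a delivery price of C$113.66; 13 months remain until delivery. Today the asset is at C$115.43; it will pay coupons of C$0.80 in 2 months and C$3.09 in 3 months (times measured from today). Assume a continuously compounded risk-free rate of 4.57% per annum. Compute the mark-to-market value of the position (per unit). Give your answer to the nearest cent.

PV(remaining coupons) I = 0.80·e^(−0.0457·2/12) + 3.09·e^(−0.0457·3/12) = 3.8488
Current forward F = (S − I)·e^(rT) = (115.43 − 3.8488)·e^(0.0457·13/12) = 111.5812 × 1.050754 = 117.2444
Value (long) = (F − K)·e^(−rT) = (117.2444 − 113.66) × 0.951697 = 3.4113
Short position value = −(long value) = -C$3.41

-C$3.41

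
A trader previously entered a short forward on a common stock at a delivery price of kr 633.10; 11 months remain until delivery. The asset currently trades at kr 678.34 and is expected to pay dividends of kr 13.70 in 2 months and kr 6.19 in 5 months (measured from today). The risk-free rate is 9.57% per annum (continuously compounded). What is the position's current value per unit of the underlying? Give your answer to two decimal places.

-kr 78.98

PV(remaining dividends) I = 13.70·e^(−0.0957·2/12) + 6.19·e^(−0.0957·5/12) = 19.4312
Current forward F = (S − I)·e^(rT) = (678.34 − 19.4312)·e^(0.0957·11/12) = 658.9088 × 1.091688 = 719.3228
Value (long) = (F − K)·e^(−rT) = (719.3228 − 633.10) × 0.916013 = 78.9812
Short position value = −(long value) = -kr 78.98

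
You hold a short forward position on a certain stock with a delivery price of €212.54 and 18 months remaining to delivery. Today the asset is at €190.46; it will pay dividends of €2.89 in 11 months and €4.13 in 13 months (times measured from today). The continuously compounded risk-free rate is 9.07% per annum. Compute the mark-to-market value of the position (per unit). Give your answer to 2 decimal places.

€1.45

PV(remaining dividends) I = 2.89·e^(−0.0907·11/12) + 4.13·e^(−0.0907·13/12) = 6.4029
Current forward F = (S − I)·e^(rT) = (190.46 − 6.4029)·e^(0.0907·18/12) = 184.0571 × 1.145739 = 210.8814
Value (long) = (F − K)·e^(−rT) = (210.8814 − 212.54) × 0.872799 = -1.4476
Short position value = −(long value) = €1.45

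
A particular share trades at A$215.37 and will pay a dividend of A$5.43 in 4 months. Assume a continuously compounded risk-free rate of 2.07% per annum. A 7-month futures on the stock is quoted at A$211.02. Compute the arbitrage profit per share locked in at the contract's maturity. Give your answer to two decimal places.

PV(dividends) I = 5.43·e^(−0.0207·4/12) = 5.3927
Fair futures F* = (S − I)·e^(rT) = (215.37 − 5.3927)·e^0.012075 = 209.9773 × 1.012148 = 212.5281
Market A$211.02 < fair 212.5281: forward underpriced → reverse cash-and-carry (short the stock, invest proceeds at r, pay the dividends, go long the forward).
Profit at T = |F_mkt − F*| = |211.02 − 212.5281| = A$1.51 per share

A$1.51 per share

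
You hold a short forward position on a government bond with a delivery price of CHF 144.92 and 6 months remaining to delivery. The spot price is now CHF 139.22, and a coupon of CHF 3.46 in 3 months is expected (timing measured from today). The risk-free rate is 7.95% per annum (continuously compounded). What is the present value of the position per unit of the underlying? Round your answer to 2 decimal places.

CHF 3.44

PV(remaining coupons) I = 3.46·e^(−0.0795·3/12) = 3.3919
Current forward F = (S − I)·e^(rT) = (139.22 − 3.3919)·e^(0.0795·6/12) = 135.8281 × 1.040551 = 141.3361
Value (long) = (F − K)·e^(−rT) = (141.3361 − 144.92) × 0.961030 = -3.4442
Short position value = −(long value) = CHF 3.44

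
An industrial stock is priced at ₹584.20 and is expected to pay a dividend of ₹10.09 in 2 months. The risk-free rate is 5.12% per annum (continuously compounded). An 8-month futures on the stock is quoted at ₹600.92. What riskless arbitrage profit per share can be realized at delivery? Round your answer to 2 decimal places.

PV(dividends) I = 10.09·e^(−0.0512·2/12) = 10.0043
Fair futures F* = (S − I)·e^(rT) = (584.20 − 10.0043)·e^0.034133 = 574.1957 × 1.034722 = 594.1329
Market ₹600.92 > fair 594.1329: forward overpriced → cash-and-carry (borrow at r, buy the stock and collect the dividends, short the forward).
Profit at T = |F_mkt − F*| = |600.92 − 594.1329| = ₹6.79 per share

₹6.79 per share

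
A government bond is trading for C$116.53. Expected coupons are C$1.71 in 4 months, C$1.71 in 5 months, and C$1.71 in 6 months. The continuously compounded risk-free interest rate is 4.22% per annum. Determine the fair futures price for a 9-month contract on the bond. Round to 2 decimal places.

C$115.07

PV(coupons) I = 1.71·e^(−0.0422·4/12) + 1.71·e^(−0.0422·5/12) + 1.71·e^(−0.0422·6/12)
I = 1.6861 + 1.6802 + 1.6743 = 5.0406
F = (S − I)·e^(rT) = (116.53 − 5.0406) · e^(0.0422·9/12)
= 111.4894 · e^0.031650 = 111.4894 × 1.032156 = C$115.07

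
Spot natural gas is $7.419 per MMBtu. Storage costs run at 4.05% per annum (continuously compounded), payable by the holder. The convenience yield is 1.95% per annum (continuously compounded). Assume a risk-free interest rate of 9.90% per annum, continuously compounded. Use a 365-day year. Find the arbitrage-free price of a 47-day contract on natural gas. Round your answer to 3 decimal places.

$7.535 per MMBtu

Net carry = r + u − y = 0.0990 + 0.0405 − 0.0195 = 0.1200
F = S·e^((r+u−y)T) = 7.419 · e^(0.1200 × 47/365) = 7.419 · e^0.015452
= 7.419 × 1.015572 = $7.535 per MMBtu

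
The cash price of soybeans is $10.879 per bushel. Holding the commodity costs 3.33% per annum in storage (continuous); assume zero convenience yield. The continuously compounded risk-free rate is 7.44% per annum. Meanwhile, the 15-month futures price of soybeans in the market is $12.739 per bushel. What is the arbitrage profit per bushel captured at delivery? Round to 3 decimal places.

Fair futures: F* = S·e^(carry·T), with carry = (r + u) = 0.0744 + 0.0333 = 0.1077
F* = 10.879 · e^(0.1077 × 15/12) = 10.879 · e^0.134625 = 10.879 × 1.144108 = $12.4468
Market $12.739 > fair $12.4468: forward overpriced → cash-and-carry (buy spot, short the forward).
At maturity, profit = |F_mkt − F*| = |12.739 − 12.4468| = $0.292 per bushel

$0.292 per bushel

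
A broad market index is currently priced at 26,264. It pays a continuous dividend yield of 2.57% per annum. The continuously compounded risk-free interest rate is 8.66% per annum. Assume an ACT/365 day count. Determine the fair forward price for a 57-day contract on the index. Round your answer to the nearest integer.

26,515

F = S·e^((r − q)T) = 26264 · e^((0.0866 − 0.0257) × 57/365)
= 26264 · e^0.009510 = 26264 × 1.009555
F = 26,515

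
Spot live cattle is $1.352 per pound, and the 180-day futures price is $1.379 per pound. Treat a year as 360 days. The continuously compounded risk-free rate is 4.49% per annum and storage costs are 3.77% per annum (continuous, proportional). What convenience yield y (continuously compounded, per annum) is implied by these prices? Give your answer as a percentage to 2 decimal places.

F = S·e^((r+u−y)T) ⇒ (r+u−y) = ln(F/S)/T
ln(1.379/1.352) = 0.019774; /T ⇒ 0.039548
y = r + u − ln(F/S)/T = 0.0449 + 0.0377 − 0.039548 = 0.043052
y = 4.31%

4.31%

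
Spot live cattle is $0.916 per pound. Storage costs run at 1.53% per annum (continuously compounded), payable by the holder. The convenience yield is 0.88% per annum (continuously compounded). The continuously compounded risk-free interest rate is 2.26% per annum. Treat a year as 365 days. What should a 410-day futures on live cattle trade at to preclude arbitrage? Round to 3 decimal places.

$0.946 per pound

Net carry = r + u − y = 0.0226 + 0.0153 − 0.0088 = 0.0291
F = S·e^((r+u−y)T) = 0.916 · e^(0.0291 × 410/365) = 0.916 · e^0.032688
= 0.916 × 1.033228 = $0.946 per pound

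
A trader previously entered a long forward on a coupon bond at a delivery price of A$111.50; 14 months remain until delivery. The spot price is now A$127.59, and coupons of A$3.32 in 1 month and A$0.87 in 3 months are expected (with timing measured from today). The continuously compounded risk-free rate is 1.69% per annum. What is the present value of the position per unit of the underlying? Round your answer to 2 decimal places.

A$14.09

PV(remaining coupons) I = 3.32·e^(−0.0169·1/12) + 0.87·e^(−0.0169·3/12) = 4.1817
Current forward F = (S − I)·e^(rT) = (127.59 − 4.1817)·e^(0.0169·14/12) = 123.4083 × 1.019912 = 125.8656
Value (long) = (F − K)·e^(−rT) = (125.8656 − 111.50) × 0.980476 = 14.0851
Value = A$14.09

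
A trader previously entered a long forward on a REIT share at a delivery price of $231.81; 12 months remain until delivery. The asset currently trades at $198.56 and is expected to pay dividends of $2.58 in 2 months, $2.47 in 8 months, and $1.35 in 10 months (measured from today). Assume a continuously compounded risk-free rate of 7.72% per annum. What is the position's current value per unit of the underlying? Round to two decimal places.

PV(remaining dividends) I = 2.58·e^(−0.0772·2/12) + 2.47·e^(−0.0772·8/12) + 1.35·e^(−0.0772·10/12) = 6.1590
Current forward F = (S − I)·e^(rT) = (198.56 − 6.1590)·e^(0.0772·12/12) = 192.4010 × 1.080258 = 207.8427
Value (long) = (F − K)·e^(−rT) = (207.8427 − 231.81) × 0.925705 = -22.1866
Value = -$22.19

-$22.19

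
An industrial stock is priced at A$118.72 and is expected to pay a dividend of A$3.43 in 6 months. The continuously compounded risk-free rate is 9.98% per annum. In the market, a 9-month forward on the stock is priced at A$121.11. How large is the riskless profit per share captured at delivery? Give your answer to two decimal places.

A$3.32 per share

PV(dividends) I = 3.43·e^(−0.0998·6/12) = 3.2630
Fair forward F* = (S − I)·e^(rT) = (118.72 − 3.2630)·e^0.074850 = 115.4570 × 1.077722 = 124.4305
Market A$121.11 < fair 124.4305: forward underpriced → reverse cash-and-carry (short the stock, invest proceeds at r, pay the dividends, go long the forward).
Profit at T = |F_mkt − F*| = |121.11 − 124.4305| = A$3.32 per share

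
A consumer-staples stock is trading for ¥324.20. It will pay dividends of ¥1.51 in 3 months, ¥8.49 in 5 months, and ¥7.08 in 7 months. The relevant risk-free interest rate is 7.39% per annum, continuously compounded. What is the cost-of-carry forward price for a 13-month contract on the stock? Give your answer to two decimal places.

PV(dividends) I = 1.51·e^(−0.0739·3/12) + 8.49·e^(−0.0739·5/12) + 7.08·e^(−0.0739·7/12)
I = 1.4824 + 8.2326 + 6.7813 = 16.4963
F = (S − I)·e^(rT) = (324.20 − 16.4963) · e^(0.0739·13/12)
= 307.7037 · e^0.080058 = 307.7037 × 1.083350 = ¥333.35

¥333.35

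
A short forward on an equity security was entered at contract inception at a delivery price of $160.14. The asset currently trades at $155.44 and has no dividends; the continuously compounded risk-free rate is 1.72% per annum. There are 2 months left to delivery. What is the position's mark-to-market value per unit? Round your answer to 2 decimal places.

$4.24

Current fair forward for the remaining 2 months: F = S·e^(r·T), r = 0.0172
F = 155.44 · e^(0.0172 × 2/12) = 155.44 × 1.002871 = 155.8863
Value of long forward = (F − K)·e^(−rT) = (155.8863 − 160.14) · e^(−0.0172·2/12)
= -4.2537 × 0.997137 = -4.24
Short position value = −(long value) = $4.24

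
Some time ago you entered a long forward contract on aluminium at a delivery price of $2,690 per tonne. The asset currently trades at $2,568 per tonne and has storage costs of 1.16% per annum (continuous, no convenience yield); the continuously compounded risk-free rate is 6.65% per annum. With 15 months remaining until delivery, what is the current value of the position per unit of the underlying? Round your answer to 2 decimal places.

Current fair forward for the remaining 15 months: F = S·e^((r + u)·T), (r + u) = 0.0665 + 0.0116 = 0.0781
F = 2568 · e^(0.0781 × 15/12) = 2568 × 1.10254925 = 2831.3465
Value of long forward = (F − K)·e^(−rT) = (2831.3465 − 2690) · e^(−0.0665·15/12)
= 141.3465 × 0.92023611 = 130.07

$130.07 per tonne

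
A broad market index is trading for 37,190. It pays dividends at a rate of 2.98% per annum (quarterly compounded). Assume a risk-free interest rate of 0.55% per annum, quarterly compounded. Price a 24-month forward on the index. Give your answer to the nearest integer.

F = S · (1+r/4)^(4T) / (1+q/4)^(4T)
= 37190 × 1.011053 / 1.061177 = 37190 × 0.952766
F = 35,433

35,433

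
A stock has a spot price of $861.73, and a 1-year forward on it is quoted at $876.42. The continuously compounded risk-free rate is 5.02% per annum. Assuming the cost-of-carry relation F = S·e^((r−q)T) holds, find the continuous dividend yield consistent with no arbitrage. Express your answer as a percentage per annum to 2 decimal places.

3.33%

From F = S·e^((r−q)T): (r − q) = ln(F/S)/T
ln(876.42/861.73) = ln(1.017047) = 0.016903
(r − q) = 0.016903 / (1) = 0.016903
q = r − ln(F/S)/T = 0.0502 − 0.016903 = 0.033297
q = 3.33%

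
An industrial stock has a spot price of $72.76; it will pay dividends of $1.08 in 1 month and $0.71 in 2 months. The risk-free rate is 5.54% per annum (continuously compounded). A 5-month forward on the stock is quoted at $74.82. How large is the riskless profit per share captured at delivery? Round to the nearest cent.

$2.18 per share

PV(dividends) I = 1.08·e^(−0.0554·1/12) + 0.71·e^(−0.0554·2/12) = 1.7785
Fair forward F* = (S − I)·e^(rT) = (72.76 − 1.7785)·e^0.023083 = 70.9815 × 1.023351 = 72.6390
Market $74.82 > fair 72.6390: forward overpriced → cash-and-carry (borrow at r, buy the stock and collect the dividends, short the forward).
Profit at T = |F_mkt − F*| = |74.82 − 72.6390| = $2.18 per share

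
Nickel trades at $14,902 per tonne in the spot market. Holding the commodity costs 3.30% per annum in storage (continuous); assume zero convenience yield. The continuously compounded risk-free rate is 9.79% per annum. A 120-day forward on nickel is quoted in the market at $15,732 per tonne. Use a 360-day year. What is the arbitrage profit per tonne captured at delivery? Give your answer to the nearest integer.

$165 per tonne

Fair forward: F* = S·e^(carry·T), with carry = (r + u) = 0.0979 + 0.0330 = 0.1309
F* = 14902 · e^(0.1309 × 120/360) = 14902 · e^0.043633 = 14902 × 1.044599 = $15566.6143
Market $15732 > fair $15566.6143: forward overpriced → cash-and-carry (buy spot, short the forward).
At maturity, profit = |F_mkt − F*| = |15732 − 15566.6143| = $165 per tonne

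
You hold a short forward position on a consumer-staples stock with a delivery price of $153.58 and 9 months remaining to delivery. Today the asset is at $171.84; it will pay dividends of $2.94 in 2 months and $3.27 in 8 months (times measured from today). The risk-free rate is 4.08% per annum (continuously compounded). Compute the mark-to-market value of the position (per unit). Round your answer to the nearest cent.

-$16.79

PV(remaining dividends) I = 2.94·e^(−0.0408·2/12) + 3.27·e^(−0.0408·8/12) = 6.1023
Current forward F = (S − I)·e^(rT) = (171.84 − 6.1023)·e^(0.0408·9/12) = 165.7377 × 1.031073 = 170.8877
Value (long) = (F − K)·e^(−rT) = (170.8877 − 153.58) × 0.969863 = 16.7861
Short position value = −(long value) = -$16.79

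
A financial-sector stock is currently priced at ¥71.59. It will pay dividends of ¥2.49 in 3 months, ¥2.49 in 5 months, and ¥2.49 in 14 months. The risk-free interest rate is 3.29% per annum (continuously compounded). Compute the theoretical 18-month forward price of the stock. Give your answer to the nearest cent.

PV(dividends) I = 2.49·e^(−0.0329·3/12) + 2.49·e^(−0.0329·5/12) + 2.49·e^(−0.0329·14/12)
I = 2.4696 + 2.4561 + 2.3962 = 7.3219
F = (S − I)·e^(rT) = (71.59 − 7.3219) · e^(0.0329·18/12)
= 64.2681 · e^0.049350 = 64.2681 × 1.050588 = ¥67.52

¥67.52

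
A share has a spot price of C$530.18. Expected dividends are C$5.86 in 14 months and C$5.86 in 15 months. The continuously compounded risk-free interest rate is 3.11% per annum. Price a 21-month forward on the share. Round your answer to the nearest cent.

PV(dividends) I = 5.86·e^(−0.0311·14/12) + 5.86·e^(−0.0311·15/12)
I = 5.6512 + 5.6366 = 11.2878
F = (S − I)·e^(rT) = (530.18 − 11.2878) · e^(0.0311·21/12)
= 518.8922 · e^0.054425 = 518.8922 × 1.055933 = C$547.92

C$547.92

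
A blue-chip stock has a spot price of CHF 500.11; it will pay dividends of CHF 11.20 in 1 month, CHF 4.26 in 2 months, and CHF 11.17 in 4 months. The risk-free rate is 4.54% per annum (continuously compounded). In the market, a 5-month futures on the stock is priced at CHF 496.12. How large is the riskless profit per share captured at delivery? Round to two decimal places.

CHF 13.35 per share

PV(dividends) I = 11.20·e^(−0.0454·1/12) + 4.26·e^(−0.0454·2/12) + 11.17·e^(−0.0454·4/12) = 26.3878
Fair futures F* = (S − I)·e^(rT) = (500.11 − 26.3878)·e^0.018917 = 473.7222 × 1.019097 = 482.7689
Market CHF 496.12 > fair 482.7689: forward overpriced → cash-and-carry (borrow at r, buy the stock and collect the dividends, short the forward).
Profit at T = |F_mkt − F*| = |496.12 − 482.7689| = CHF 13.35 per share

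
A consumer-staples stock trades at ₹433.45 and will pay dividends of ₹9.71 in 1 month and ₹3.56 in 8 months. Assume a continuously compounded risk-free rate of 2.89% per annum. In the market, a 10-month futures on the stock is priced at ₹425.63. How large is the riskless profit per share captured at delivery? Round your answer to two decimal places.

PV(dividends) I = 9.71·e^(−0.0289·1/12) + 3.56·e^(−0.0289·8/12) = 13.1787
Fair futures F* = (S − I)·e^(rT) = (433.45 − 13.1787)·e^0.024083 = 420.2713 × 1.024375 = 430.5154
Market ₹425.63 < fair 430.5154: forward underpriced → reverse cash-and-carry (short the stock, invest proceeds at r, pay the dividends, go long the forward).
Profit at T = |F_mkt − F*| = |425.63 − 430.5154| = ₹4.89 per share

₹4.89 per share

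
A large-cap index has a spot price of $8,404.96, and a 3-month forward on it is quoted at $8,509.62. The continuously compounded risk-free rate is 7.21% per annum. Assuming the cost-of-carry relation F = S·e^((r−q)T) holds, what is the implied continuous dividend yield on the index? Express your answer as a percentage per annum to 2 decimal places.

From F = S·e^((r−q)T): (r − q) = ln(F/S)/T
ln(8509.62/8404.96) = ln(1.012452) = 0.012375
(r − q) = 0.012375 / (3/12) = 0.049500
q = r − ln(F/S)/T = 0.0721 − 0.049500 = 0.022600
q = 2.26%

2.26%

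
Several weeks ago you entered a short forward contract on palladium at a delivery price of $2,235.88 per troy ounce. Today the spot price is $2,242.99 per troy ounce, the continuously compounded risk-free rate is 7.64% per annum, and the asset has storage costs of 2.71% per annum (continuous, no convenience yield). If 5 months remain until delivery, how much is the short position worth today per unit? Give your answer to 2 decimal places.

Current fair forward for the remaining 5 months: F = S·e^((r + u)·T), (r + u) = 0.0764 + 0.0271 = 0.1035
F = 2242.99 · e^(0.1035 × 5/12) = 2242.99 × 1.04406840 = 2341.8350
Value of long forward = (F − K)·e^(−rT) = (2341.8350 − 2235.88) · e^(−0.0764·5/12)
= 105.9550 × 0.96866801 = 102.64
Short position value = −(long value) = -$102.64

-$102.64 per troy ounce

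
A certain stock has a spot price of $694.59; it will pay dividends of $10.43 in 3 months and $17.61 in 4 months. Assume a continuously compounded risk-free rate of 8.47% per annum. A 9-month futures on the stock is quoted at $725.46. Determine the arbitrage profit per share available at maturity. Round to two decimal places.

PV(dividends) I = 10.43·e^(−0.0847·3/12) + 17.61·e^(−0.0847·4/12) = 27.3312
Fair futures F* = (S − I)·e^(rT) = (694.59 − 27.3312)·e^0.063525 = 667.2588 × 1.065586 = 711.0216
Market $725.46 > fair 711.0216: forward overpriced → cash-and-carry (borrow at r, buy the stock and collect the dividends, short the forward).
Profit at T = |F_mkt − F*| = |725.46 − 711.0216| = $14.44 per share

$14.44 per share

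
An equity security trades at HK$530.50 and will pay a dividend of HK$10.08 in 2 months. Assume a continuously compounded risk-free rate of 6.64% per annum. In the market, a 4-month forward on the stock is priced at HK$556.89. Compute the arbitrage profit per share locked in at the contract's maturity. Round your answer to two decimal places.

PV(dividends) I = 10.08·e^(−0.0664·2/12) = 9.9691
Fair forward F* = (S − I)·e^(rT) = (530.50 − 9.9691)·e^0.022133 = 520.5309 × 1.022380 = 532.1804
Market HK$556.89 > fair 532.1804: forward overpriced → cash-and-carry (borrow at r, buy the stock and collect the dividends, short the forward).
Profit at T = |F_mkt − F*| = |556.89 − 532.1804| = HK$24.71 per share

HK$24.71 per share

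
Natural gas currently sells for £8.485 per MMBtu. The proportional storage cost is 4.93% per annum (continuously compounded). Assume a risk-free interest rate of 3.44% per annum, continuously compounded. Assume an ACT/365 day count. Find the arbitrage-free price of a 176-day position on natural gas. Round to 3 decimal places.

£8.834 per MMBtu

Net carry = r + u − y = 0.0344 + 0.0493 − 0.0000 = 0.0837
F = S·e^((r+u−y)T) = 8.485 · e^(0.0837 × 176/365) = 8.485 · e^0.040359
= 8.485 × 1.041184 = £8.834 per MMBtu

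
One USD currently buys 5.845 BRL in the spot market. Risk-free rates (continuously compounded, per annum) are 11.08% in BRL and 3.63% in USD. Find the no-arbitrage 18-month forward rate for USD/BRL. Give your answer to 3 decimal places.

6.536

F = S·e^((r_BRL − r_USD)T) = 5.845 · e^((0.1108 − 0.0363) × 18/12)
= 5.845 · e^0.111750 = 5.845 × 1.118233
F = 6.536 BRL per USD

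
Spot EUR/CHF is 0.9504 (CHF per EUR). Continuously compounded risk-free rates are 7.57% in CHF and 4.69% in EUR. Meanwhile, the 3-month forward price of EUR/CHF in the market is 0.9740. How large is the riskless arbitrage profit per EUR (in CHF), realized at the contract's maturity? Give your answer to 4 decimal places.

0.0167 per EUR (in CHF)

Fair forward: F* = S·e^(carry·T), with carry = (r_CHF − r_EUR) = 0.0757 − 0.0469 = 0.0288
F* = 0.9504 · e^(0.0288 × 3/12) = 0.9504 · e^0.007200 = 0.9504 × 1.007226 = 0.9573
Market 0.9740 > fair 0.9573: forward overpriced → cash-and-carry (buy spot, short the forward).
At maturity, profit = |F_mkt − F*| = |0.9740 − 0.9573| = 0.0167 per EUR (in CHF)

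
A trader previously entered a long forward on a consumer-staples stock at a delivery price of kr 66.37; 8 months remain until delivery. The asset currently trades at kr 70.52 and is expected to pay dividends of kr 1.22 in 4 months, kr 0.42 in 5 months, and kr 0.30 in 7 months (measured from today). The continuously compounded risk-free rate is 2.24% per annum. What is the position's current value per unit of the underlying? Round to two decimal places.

PV(remaining dividends) I = 1.22·e^(−0.0224·4/12) + 0.42·e^(−0.0224·5/12) + 0.30·e^(−0.0224·7/12) = 1.9231
Current forward F = (S − I)·e^(rT) = (70.52 − 1.9231)·e^(0.0224·8/12) = 68.5969 × 1.015045 = 69.6289
Value (long) = (F − K)·e^(−rT) = (69.6289 − 66.37) × 0.985178 = 3.2106
Value = kr 3.21

kr 3.21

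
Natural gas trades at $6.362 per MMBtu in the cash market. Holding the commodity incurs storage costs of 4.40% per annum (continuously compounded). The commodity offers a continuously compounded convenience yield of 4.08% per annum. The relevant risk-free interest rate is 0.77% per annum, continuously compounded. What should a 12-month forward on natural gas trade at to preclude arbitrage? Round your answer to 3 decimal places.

Net carry = r + u − y = 0.0077 + 0.0440 − 0.0408 = 0.0109
F = S·e^((r+u−y)T) = 6.362 · e^(0.0109 × 12/12) = 6.362 · e^0.010900
= 6.362 × 1.010960 = $6.432 per MMBtu

$6.432 per MMBtu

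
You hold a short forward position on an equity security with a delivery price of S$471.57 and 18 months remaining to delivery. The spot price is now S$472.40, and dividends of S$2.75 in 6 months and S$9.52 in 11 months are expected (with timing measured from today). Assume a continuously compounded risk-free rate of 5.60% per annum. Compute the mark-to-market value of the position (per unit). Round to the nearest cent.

-S$27.11

PV(remaining dividends) I = 2.75·e^(−0.0560·6/12) + 9.52·e^(−0.0560·11/12) = 11.7177
Current forward F = (S − I)·e^(rT) = (472.40 − 11.7177)·e^(0.0560·18/12) = 460.6823 × 1.087629 = 501.0514
Value (long) = (F − K)·e^(−rT) = (501.0514 − 471.57) × 0.919431 = 27.1061
Short position value = −(long value) = -S$27.11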